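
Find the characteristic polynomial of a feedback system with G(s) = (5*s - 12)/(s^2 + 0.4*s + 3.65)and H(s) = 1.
Characteristic poly = G_den * H_den + G_num * H_num = (s^2 + 0.4*s + 3.65) + (5*s - 12) = s^2 + 5.4*s - 8.35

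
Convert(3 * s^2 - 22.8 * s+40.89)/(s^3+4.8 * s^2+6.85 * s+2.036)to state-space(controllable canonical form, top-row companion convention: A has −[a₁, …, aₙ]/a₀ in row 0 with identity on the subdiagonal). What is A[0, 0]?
Reachable canonical form for den = s^3 + 4.8*s^2 + 6.85*s + 2.036: top row of A = -[a₁,a₂,...,aₙ]/a₀, ones on the subdiagonal, zeros elsewhere.
A = [[-4.8, -6.85, -2.036], [1, 0, 0], [0, 1, 0]].
A[0,0] = -4.8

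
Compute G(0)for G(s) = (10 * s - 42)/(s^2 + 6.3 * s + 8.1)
DC gain = G(0) = num(0)/den(0) = -42/8.1 = -5.185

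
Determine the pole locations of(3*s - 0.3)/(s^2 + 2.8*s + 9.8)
Set denominator = 0: s^2 + 2.8*s + 9.8 = 0 → Poles: -1.4 + 2.8j, -1.4 - 2.8j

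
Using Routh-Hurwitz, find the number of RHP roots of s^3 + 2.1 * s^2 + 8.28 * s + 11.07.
Routh array:
s^3: [1, 8.28]; s^2: [2.1, 11.07]; s^1: [3.00857]; s^0: [11.07]
First column: [1, 2.1, 3.00857, 11.07]. Sign changes = RHP roots = 0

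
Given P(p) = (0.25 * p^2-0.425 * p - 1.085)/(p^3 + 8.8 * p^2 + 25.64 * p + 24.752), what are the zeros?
Set numerator = 0: 0.25*p^2 - 0.425*p - 1.085 = 0.25*(p + 1.4)(p - 3.1) = 0 → Zeros: -1.4, 3.1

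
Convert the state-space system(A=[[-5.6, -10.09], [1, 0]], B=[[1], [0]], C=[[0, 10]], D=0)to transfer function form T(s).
T(s) = C(sI - A)⁻¹B + D.
Characteristic polynomial det(sI - A) = s^2 + 5.6*s + 10.09.
Numerator from C·adj(sI-A)·B + D·det(sI-A) = 10.
T(s) = (10)/(s^2 + 5.6*s + 10.09)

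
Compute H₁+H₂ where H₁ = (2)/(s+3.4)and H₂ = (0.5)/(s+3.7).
Parallel: H = H₁ + H₂ = (n₁·d₂ + n₂·d₁)/(d₁·d₂).
n₁·d₂ = 2*s + 7.4. n₂·d₁ = 0.5*s + 1.7. Sum = 2.5*s + 9.1. d₁·d₂ = s^2 + 7.1*s + 12.58.
H(s) = (2.5*s + 9.1)/(s^2 + 7.1*s + 12.58)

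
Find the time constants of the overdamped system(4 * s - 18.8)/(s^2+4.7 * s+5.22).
Overdamped: real poles at -2.9, -1.8. τ = -1/pole → τ₁ = 0.3448, τ₂ = 0.5556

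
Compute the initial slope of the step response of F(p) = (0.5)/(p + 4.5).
IVT: y'(0⁺) = lim_{p→∞} p²·Y(p) = lim_{p→∞} p·F(p).
deg(num) = 0, deg(den) = 1, relative degree = 1, so p·F(p) → (leading num)/(leading den) = 0.5/1 = 0.5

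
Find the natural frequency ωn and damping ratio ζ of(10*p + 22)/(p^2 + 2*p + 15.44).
Underdamped: complex pole -1 + 3.8j. ωn = |pole| = 3.929, ζ = -Re(pole)/ωn = 0.2545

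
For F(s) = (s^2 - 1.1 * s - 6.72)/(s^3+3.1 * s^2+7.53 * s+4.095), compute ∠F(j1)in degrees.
Substitute s = j*1: F(j1) = -0.340685 + 1.13032j.
∠F(j1) = atan2(Im, Re) = atan2(1.13032, -0.340685) = 106.77°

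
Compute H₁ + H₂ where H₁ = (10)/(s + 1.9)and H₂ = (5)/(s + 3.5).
Parallel: H = H₁ + H₂ = (n₁·d₂ + n₂·d₁)/(d₁·d₂).
n₁·d₂ = 10*s + 35. n₂·d₁ = 5*s + 9.5. Sum = 15*s + 44.5. d₁·d₂ = s^2 + 5.4*s + 6.65.
H(s) = (15*s + 44.5)/(s^2 + 5.4*s + 6.65)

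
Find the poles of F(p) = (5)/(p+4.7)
Set denominator = 0: p + 4.7 = 0 → Poles: -4.7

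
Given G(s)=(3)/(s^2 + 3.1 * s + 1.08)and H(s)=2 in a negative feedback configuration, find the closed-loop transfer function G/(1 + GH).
Closed-loop T = G/(1+GH).
Numerator: G_num * H_den = 3.
Denominator: G_den * H_den + G_num * H_num = (s^2 + 3.1*s + 1.08) + (6) = s^2 + 3.1*s + 7.08.
T(s) = (3)/(s^2 + 3.1*s + 7.08)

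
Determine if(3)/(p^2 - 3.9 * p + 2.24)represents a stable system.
Denominator: p^2 - 3.9*p + 2.24 = (p - 0.7)(p - 3.2). Poles: 0.7, 3.2. All Re(p)<0: No (unstable)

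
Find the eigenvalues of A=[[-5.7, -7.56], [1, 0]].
Eigenvalues solve det(λI - A) = 0.
Characteristic polynomial: λ^2 + 5.7*λ + 7.56 = 0.
Factor: (λ + 3.6)(λ + 2.1) = 0.
Roots: -2.1, -3.6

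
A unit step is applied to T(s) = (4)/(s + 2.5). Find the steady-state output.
FVT: lim_{t→∞} y(t) = lim_{s→0} s*Y(s) where Y(s) = T(s)/s.
= lim_{s→0} T(s) = T(0) = num(0)/den(0) = 4/2.5 = 1.6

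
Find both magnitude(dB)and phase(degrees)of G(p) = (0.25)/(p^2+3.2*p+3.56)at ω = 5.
Substitute p = j*5: G(j5) = -0.00748945 - 0.00558914j.
|G| = 20*log₁₀(sqrt(Re²+Im²)) = -40.59 dB.
∠G = atan2(Im, Re) = -143.27°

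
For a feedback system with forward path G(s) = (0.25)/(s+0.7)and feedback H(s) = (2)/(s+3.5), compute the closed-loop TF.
Closed-loop T = G/(1+GH).
Numerator: G_num * H_den = 0.25*s + 0.875.
Denominator: G_den * H_den + G_num * H_num = (s^2 + 4.2*s + 2.45) + (0.5) = s^2 + 4.2*s + 2.95.
T(s) = (0.25*s + 0.875)/(s^2 + 4.2*s + 2.95)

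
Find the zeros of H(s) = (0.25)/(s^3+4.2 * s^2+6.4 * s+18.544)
Numerator is a nonzero constant (0.25) → Zeros: none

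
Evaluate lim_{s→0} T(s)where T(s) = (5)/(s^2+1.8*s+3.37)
DC gain = T(0) = num(0)/den(0) = 5/3.37 = 1.484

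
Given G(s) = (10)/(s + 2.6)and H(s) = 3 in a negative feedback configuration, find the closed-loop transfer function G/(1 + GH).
Closed-loop T = G/(1+GH).
Numerator: G_num * H_den = 10.
Denominator: G_den * H_den + G_num * H_num = (s + 2.6) + (30) = s + 32.6.
T(s) = (10)/(s + 32.6)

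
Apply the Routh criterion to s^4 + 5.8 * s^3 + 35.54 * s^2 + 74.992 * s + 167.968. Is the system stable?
Routh array:
s^4: [1, 35.54, 167.968]; s^3: [5.8, 74.992]; s^2: [22.6103, 167.968]; s^1: [31.9049]; s^0: [167.968]
First column: [1, 5.8, 22.6103, 31.9049, 167.968]. Sign changes = 0.
Yes, stable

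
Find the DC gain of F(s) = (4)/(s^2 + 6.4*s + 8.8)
DC gain = F(0) = num(0)/den(0) = 4/8.8 = 0.4545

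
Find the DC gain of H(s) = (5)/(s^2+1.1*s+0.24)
DC gain = H(0) = num(0)/den(0) = 5/0.24 = 20.83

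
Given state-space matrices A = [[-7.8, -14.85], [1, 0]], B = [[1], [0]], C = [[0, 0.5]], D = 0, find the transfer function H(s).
H(s) = C(sI - A)⁻¹B + D.
Characteristic polynomial det(sI - A) = s^2 + 7.8*s + 14.85.
Numerator from C·adj(sI-A)·B + D·det(sI-A) = 0.5.
H(s) = (0.5)/(s^2 + 7.8*s + 14.85)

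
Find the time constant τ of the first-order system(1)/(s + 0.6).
First-order system: τ = -1/pole. Pole = -0.6. τ = -1/(-0.6) = 1.667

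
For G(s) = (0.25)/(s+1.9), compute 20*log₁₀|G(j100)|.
Substitute s = j*100: G(j100) = 4.74829e-05 - 0.0024991j.
|G(j100)| = sqrt(Re² + Im²) = 0.0025.
20*log₁₀(0.0025) = -52.04 dB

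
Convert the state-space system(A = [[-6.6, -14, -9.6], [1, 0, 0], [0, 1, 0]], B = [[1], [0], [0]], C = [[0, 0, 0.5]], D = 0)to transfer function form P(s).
P(s) = C(sI - A)⁻¹B + D.
Characteristic polynomial det(sI - A) = s^3 + 6.6*s^2 + 14*s + 9.6.
Numerator from C·adj(sI-A)·B + D·det(sI-A) = 0.5.
P(s) = (0.5)/(s^3 + 6.6*s^2 + 14*s + 9.6)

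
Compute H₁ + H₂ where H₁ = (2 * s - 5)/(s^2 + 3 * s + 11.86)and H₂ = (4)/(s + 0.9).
Parallel: H = H₁ + H₂ = (n₁·d₂ + n₂·d₁)/(d₁·d₂).
n₁·d₂ = 2*s^2 - 3.2*s - 4.5. n₂·d₁ = 4*s^2 + 12*s + 47.44. Sum = 6*s^2 + 8.8*s + 42.94. d₁·d₂ = s^3 + 3.9*s^2 + 14.56*s + 10.674.
H(s) = (6*s^2 + 8.8*s + 42.94)/(s^3 + 3.9*s^2 + 14.56*s + 10.674)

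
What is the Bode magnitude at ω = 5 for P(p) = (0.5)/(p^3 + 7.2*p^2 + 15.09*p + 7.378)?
Substitute p = j*5: P(j5) = -0.00267601 + 0.000768132j.
|P(j5)| = sqrt(Re² + Im²) = 0.002784.
20*log₁₀(0.002784) = -51.11 dB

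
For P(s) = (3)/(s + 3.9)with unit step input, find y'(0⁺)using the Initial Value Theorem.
IVT: y'(0⁺) = lim_{s→∞} s²·Y(s) = lim_{s→∞} s·P(s).
deg(num) = 0, deg(den) = 1, relative degree = 1, so s·P(s) → (leading num)/(leading den) = 3/1 = 3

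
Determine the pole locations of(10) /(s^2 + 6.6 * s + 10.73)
Set denominator = 0: s^2 + 6.6*s + 10.73 = (s + 3.7)(s + 2.9) = 0 → Poles: -2.9, -3.7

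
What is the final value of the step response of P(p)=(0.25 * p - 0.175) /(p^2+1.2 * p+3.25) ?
FVT: lim_{t→∞} y(t) = lim_{p→0} p*Y(p) where Y(p) = P(p)/p.
= lim_{p→0} P(p) = P(0) = num(0)/den(0) = -0.175/3.25 = -0.05385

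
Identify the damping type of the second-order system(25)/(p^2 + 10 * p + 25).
Standard form: ωn²/(p²+2ζωn·p+ωn²) gives ωn=5, ζ=1.
Critically damped (ζ = 1)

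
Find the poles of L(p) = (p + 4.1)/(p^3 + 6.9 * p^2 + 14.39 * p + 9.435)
Set denominator = 0: p^3 + 6.9*p^2 + 14.39*p + 9.435 = (p + 1.5)(p + 1.7)(p + 3.7) = 0 → Poles: -1.5, -1.7, -3.7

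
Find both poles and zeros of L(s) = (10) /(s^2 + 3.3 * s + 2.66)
Set denominator = 0: s^2 + 3.3*s + 2.66 = (s + 1.9)(s + 1.4) = 0 → Poles: -1.4, -1.9
Numerator is a nonzero constant (10) → Zeros: none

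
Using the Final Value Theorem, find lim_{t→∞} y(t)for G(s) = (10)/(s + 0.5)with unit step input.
FVT: lim_{t→∞} y(t) = lim_{s→0} s*Y(s) where Y(s) = G(s)/s.
= lim_{s→0} G(s) = G(0) = num(0)/den(0) = 10/0.5 = 20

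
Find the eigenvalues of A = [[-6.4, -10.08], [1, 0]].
Eigenvalues solve det(λI - A) = 0.
Characteristic polynomial: λ^2 + 6.4*λ + 10.08 = 0.
Factor: (λ + 2.8)(λ + 3.6) = 0.
Roots: -2.8, -3.6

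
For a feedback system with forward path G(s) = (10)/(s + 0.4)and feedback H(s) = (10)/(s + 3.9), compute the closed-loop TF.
Closed-loop T = G/(1+GH).
Numerator: G_num * H_den = 10*s + 39.
Denominator: G_den * H_den + G_num * H_num = (s^2 + 4.3*s + 1.56) + (100) = s^2 + 4.3*s + 101.56.
T(s) = (10*s + 39)/(s^2 + 4.3*s + 101.56)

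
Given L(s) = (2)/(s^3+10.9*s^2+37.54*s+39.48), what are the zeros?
Numerator is a nonzero constant (2) → Zeros: none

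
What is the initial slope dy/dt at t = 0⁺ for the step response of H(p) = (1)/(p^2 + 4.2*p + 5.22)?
IVT: y'(0⁺) = lim_{p→∞} p²·Y(p) = lim_{p→∞} p·H(p).
deg(num) = 0, deg(den) = 2, relative degree = 2 ≥ 2, so p·H(p) → 0. Initial slope = 0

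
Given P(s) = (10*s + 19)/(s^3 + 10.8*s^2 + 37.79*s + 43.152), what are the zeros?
Set numerator = 0: 10*s + 19 = 0 → Zeros: -1.9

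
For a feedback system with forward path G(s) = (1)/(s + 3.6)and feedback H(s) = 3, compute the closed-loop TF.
Closed-loop T = G/(1+GH).
Numerator: G_num * H_den = 1.
Denominator: G_den * H_den + G_num * H_num = (s + 3.6) + (3) = s + 6.6.
T(s) = (1)/(s + 6.6)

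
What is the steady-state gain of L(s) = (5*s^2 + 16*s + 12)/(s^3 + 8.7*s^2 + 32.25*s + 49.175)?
DC gain = L(0) = num(0)/den(0) = 12/49.175 = 0.244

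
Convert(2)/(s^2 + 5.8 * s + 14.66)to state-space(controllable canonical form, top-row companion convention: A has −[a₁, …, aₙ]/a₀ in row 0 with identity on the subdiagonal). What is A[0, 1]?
Reachable canonical form for den = s^2 + 5.8*s + 14.66: top row of A = -[a₁,a₂,...,aₙ]/a₀, ones on the subdiagonal, zeros elsewhere.
A = [[-5.8, -14.66], [1, 0]].
A[0,1] = -14.66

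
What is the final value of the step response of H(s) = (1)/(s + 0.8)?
FVT: lim_{t→∞} y(t) = lim_{s→0} s*Y(s) where Y(s) = H(s)/s.
= lim_{s→0} H(s) = H(0) = num(0)/den(0) = 1/0.8 = 1.25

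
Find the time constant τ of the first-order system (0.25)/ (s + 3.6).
First-order system: τ = -1/pole. Pole = -3.6. τ = -1/(-3.6) = 0.2778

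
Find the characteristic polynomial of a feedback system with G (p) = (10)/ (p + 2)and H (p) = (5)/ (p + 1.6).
Characteristic poly = G_den * H_den + G_num * H_num = (p^2 + 3.6*p + 3.2) + (50) = p^2 + 3.6*p + 53.2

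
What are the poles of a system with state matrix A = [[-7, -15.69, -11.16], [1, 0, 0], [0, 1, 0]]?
Eigenvalues solve det(λI - A) = 0.
Characteristic polynomial: λ^3 + 7*λ^2 + 15.69*λ + 11.16 = 0.
Factor: (λ + 3.1)(λ + 1.5)(λ + 2.4) = 0.
Roots: -1.5, -2.4, -3.1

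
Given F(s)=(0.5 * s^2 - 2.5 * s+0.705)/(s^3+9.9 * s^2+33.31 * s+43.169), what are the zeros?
Set numerator = 0: 0.5*s^2 - 2.5*s + 0.705 = 0.5*(s - 4.7)(s - 0.3) = 0 → Zeros: 0.3, 4.7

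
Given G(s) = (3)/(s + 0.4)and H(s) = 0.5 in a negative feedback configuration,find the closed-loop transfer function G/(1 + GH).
Closed-loop T = G/(1+GH).
Numerator: G_num * H_den = 3.
Denominator: G_den * H_den + G_num * H_num = (s + 0.4) + (1.5) = s + 1.9.
T(s) = (3)/(s + 1.9)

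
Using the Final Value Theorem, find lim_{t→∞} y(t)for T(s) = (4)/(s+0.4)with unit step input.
FVT: lim_{t→∞} y(t) = lim_{s→0} s*Y(s) where Y(s) = T(s)/s.
= lim_{s→0} T(s) = T(0) = num(0)/den(0) = 4/0.4 = 10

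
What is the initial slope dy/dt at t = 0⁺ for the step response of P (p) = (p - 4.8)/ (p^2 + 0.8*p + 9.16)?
IVT: y'(0⁺) = lim_{p→∞} p²·Y(p) = lim_{p→∞} p·P(p).
deg(num) = 1, deg(den) = 2, relative degree = 1, so p·P(p) → (leading num)/(leading den) = 1/1 = 1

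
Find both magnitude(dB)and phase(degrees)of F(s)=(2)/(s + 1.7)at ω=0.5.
Substitute s = j*0.5: F(j0.5) = 1.0828 - 0.318471j.
|F| = 20*log₁₀(sqrt(Re²+Im²)) = 1.05 dB.
∠F = atan2(Im, Re) = -16.39°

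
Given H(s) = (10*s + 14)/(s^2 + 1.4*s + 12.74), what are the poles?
Set denominator = 0: s^2 + 1.4*s + 12.74 = 0 → Poles: -0.7 + 3.5j, -0.7 - 3.5j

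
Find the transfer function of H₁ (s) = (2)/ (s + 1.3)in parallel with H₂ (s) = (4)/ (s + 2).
Parallel: H = H₁ + H₂ = (n₁·d₂ + n₂·d₁)/(d₁·d₂).
n₁·d₂ = 2*s + 4. n₂·d₁ = 4*s + 5.2. Sum = 6*s + 9.2. d₁·d₂ = s^2 + 3.3*s + 2.6.
H(s) = (6*s + 9.2)/(s^2 + 3.3*s + 2.6)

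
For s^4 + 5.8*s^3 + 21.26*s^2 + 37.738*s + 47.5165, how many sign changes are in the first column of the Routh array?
Routh array:
s^4: [1, 21.26, 47.5165]; s^3: [5.8, 37.738]; s^2: [14.7534, 47.5165]; s^1: [19.0579]; s^0: [47.5165]
First column: [1, 5.8, 14.7534, 19.0579, 47.5165]. Sign changes = 0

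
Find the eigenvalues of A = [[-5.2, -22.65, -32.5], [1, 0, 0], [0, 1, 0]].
Eigenvalues solve det(λI - A) = 0.
Characteristic polynomial: λ^3 + 5.2*λ^2 + 22.65*λ + 32.5 = 0.
Factor: (λ + 2)(λ^2 + 3.2*λ + 16.25) = 0.
Roots: -1.6 + 3.7j, -1.6 - 3.7j, -2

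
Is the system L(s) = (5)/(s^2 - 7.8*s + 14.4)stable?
Denominator: s^2 - 7.8*s + 14.4 = (s - 3)(s - 4.8). Poles: 3, 4.8. All Re(p)<0: No (unstable)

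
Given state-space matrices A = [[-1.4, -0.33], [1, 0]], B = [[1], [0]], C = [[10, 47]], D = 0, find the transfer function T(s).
T(s) = C(sI - A)⁻¹B + D.
Characteristic polynomial det(sI - A) = s^2 + 1.4*s + 0.33.
Numerator from C·adj(sI-A)·B + D·det(sI-A) = 10*s + 47.
T(s) = (10*s + 47)/(s^2 + 1.4*s + 0.33)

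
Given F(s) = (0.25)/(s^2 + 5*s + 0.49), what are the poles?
Set denominator = 0: s^2 + 5*s + 0.49 = (s + 4.9)(s + 0.1) = 0 → Poles: -0.1, -4.9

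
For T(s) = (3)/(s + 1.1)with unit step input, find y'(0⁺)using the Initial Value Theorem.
IVT: y'(0⁺) = lim_{s→∞} s²·Y(s) = lim_{s→∞} s·T(s).
deg(num) = 0, deg(den) = 1, relative degree = 1, so s·T(s) → (leading num)/(leading den) = 3/1 = 3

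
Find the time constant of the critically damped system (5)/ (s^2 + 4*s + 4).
Critically damped (ζ = 1): repeated real pole at -2, -2. τ = -1/pole = 0.5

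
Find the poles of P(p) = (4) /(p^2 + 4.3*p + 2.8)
Set denominator = 0: p^2 + 4.3*p + 2.8 = (p + 0.8)(p + 3.5) = 0 → Poles: -0.8, -3.5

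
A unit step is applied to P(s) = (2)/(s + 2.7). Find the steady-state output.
FVT: lim_{t→∞} y(t) = lim_{s→0} s*Y(s) where Y(s) = P(s)/s.
= lim_{s→0} P(s) = P(0) = num(0)/den(0) = 2/2.7 = 0.7407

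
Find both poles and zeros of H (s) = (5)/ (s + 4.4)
Set denominator = 0: s + 4.4 = 0 → Poles: -4.4
Numerator is a nonzero constant (5) → Zeros: none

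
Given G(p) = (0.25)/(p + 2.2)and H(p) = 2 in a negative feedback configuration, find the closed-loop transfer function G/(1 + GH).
Closed-loop T = G/(1+GH).
Numerator: G_num * H_den = 0.25.
Denominator: G_den * H_den + G_num * H_num = (p + 2.2) + (0.5) = p + 2.7.
T(p) = (0.25)/(p + 2.7)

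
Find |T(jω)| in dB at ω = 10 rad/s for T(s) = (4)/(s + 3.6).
Substitute s = j*10: T(j10) = 0.127479 - 0.354108j.
|T(j10)| = sqrt(Re² + Im²) = 0.3764.
20*log₁₀(0.3764) = -8.49 dB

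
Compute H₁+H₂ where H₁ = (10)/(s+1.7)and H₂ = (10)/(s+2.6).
Parallel: H = H₁ + H₂ = (n₁·d₂ + n₂·d₁)/(d₁·d₂).
n₁·d₂ = 10*s + 26. n₂·d₁ = 10*s + 17. Sum = 20*s + 43. d₁·d₂ = s^2 + 4.3*s + 4.42.
H(s) = (20*s + 43)/(s^2 + 4.3*s + 4.42)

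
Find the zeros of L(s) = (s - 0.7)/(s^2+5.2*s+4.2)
Set numerator = 0: s - 0.7 = 0 → Zeros: 0.7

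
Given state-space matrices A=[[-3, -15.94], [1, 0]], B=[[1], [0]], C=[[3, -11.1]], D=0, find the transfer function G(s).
G(s) = C(sI - A)⁻¹B + D.
Characteristic polynomial det(sI - A) = s^2 + 3*s + 15.94.
Numerator from C·adj(sI-A)·B + D·det(sI-A) = 3*s - 11.1.
G(s) = (3*s - 11.1)/(s^2 + 3*s + 15.94)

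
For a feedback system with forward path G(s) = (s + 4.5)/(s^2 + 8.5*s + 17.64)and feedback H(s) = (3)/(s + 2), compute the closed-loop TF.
Closed-loop T = G/(1+GH).
Numerator: G_num * H_den = s^2 + 6.5*s + 9.
Denominator: G_den * H_den + G_num * H_num = (s^3 + 10.5*s^2 + 34.64*s + 35.28) + (3*s + 13.5) = s^3 + 10.5*s^2 + 37.64*s + 48.78.
T(s) = (s^2 + 6.5*s + 9)/(s^3 + 10.5*s^2 + 37.64*s + 48.78)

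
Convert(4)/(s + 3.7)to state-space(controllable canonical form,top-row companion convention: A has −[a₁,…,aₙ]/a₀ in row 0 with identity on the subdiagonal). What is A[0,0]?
Reachable canonical form for den = s + 3.7: top row of A = -[a₁,a₂,...,aₙ]/a₀, ones on the subdiagonal, zeros elsewhere.
A = [[-3.7]].
A[0,0] = -3.7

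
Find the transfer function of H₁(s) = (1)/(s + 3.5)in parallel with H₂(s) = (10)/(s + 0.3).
Parallel: H = H₁ + H₂ = (n₁·d₂ + n₂·d₁)/(d₁·d₂).
n₁·d₂ = s + 0.3. n₂·d₁ = 10*s + 35. Sum = 11*s + 35.3. d₁·d₂ = s^2 + 3.8*s + 1.05.
H(s) = (11*s + 35.3)/(s^2 + 3.8*s + 1.05)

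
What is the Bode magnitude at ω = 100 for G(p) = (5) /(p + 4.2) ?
Substitute p = j*100: G(j100) = 0.0020963 - 0.049912j.
|G(j100)| = sqrt(Re² + Im²) = 0.04996.
20*log₁₀(0.04996) = -26.03 dB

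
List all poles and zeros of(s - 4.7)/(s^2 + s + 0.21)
Set denominator = 0: s^2 + s + 0.21 = (s + 0.3)(s + 0.7) = 0 → Poles: -0.3, -0.7
Set numerator = 0: s - 4.7 = 0 → Zeros: 4.7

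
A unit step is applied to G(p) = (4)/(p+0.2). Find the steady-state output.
FVT: lim_{t→∞} y(t) = lim_{p→0} p*Y(p) where Y(p) = G(p)/p.
= lim_{p→0} G(p) = G(0) = num(0)/den(0) = 4/0.2 = 20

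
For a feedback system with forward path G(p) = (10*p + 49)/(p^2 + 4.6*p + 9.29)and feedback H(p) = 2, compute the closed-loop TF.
Closed-loop T = G/(1+GH).
Numerator: G_num * H_den = 10*p + 49.
Denominator: G_den * H_den + G_num * H_num = (p^2 + 4.6*p + 9.29) + (20*p + 98) = p^2 + 24.6*p + 107.29.
T(p) = (10*p + 49)/(p^2 + 24.6*p + 107.29)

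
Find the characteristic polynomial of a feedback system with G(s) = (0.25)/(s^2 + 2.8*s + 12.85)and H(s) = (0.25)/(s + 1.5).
Characteristic poly = G_den * H_den + G_num * H_num = (s^3 + 4.3*s^2 + 17.05*s + 19.275) + (0.0625) = s^3 + 4.3*s^2 + 17.05*s + 19.3375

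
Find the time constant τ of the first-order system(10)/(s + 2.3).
First-order system: τ = -1/pole. Pole = -2.3. τ = -1/(-2.3) = 0.4348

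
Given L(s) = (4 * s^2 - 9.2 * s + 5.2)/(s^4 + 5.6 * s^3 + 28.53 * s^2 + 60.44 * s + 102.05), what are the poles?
Set denominator = 0: s^4 + 5.6*s^3 + 28.53*s^2 + 60.44*s + 102.05 = (s^2 + 3.2*s + 7.85)(s^2 + 2.4*s + 13) = 0 → Poles: -1.2 + 3.4j, -1.2 - 3.4j, -1.6 + 2.3j, -1.6 - 2.3j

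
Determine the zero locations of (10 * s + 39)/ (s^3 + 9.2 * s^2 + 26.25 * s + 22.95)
Set numerator = 0: 10*s + 39 = 0 → Zeros: -3.9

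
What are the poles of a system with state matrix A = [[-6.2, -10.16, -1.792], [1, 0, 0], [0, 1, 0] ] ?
Eigenvalues solve det(λI - A) = 0.
Characteristic polynomial: λ^3 + 6.2*λ^2 + 10.16*λ + 1.792 = 0.
Factor: (λ + 3.2)(λ + 2.8)(λ + 0.2) = 0.
Roots: -0.2, -2.8, -3.2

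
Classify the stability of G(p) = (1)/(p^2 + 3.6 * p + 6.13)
Denominator: p^2 + 3.6*p + 6.13. Poles: -1.8 + 1.7j, -1.8 - 1.7j. Stable (all poles in LHP)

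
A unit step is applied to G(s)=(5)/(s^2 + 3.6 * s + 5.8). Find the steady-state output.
FVT: lim_{t→∞} y(t) = lim_{s→0} s*Y(s) where Y(s) = G(s)/s.
= lim_{s→0} G(s) = G(0) = num(0)/den(0) = 5/5.8 = 0.8621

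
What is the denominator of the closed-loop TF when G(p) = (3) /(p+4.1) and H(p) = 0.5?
Characteristic poly = G_den * H_den + G_num * H_num = (p + 4.1) + (1.5) = p + 5.6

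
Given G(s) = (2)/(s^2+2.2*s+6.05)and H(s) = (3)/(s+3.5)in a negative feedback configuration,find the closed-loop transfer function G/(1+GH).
Closed-loop T = G/(1+GH).
Numerator: G_num * H_den = 2*s + 7.
Denominator: G_den * H_den + G_num * H_num = (s^3 + 5.7*s^2 + 13.75*s + 21.175) + (6) = s^3 + 5.7*s^2 + 13.75*s + 27.175.
T(s) = (2*s + 7)/(s^3 + 5.7*s^2 + 13.75*s + 27.175)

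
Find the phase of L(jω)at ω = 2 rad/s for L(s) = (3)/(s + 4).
Substitute s = j*2: L(j2) = 0.6 - 0.3j.
∠L(j2) = atan2(Im, Re) = atan2(-0.3, 0.6) = -26.57°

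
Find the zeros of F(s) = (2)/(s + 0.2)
Numerator is a nonzero constant (2) → Zeros: none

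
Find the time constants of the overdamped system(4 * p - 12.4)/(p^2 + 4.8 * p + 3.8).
Overdamped: real poles at -1, -3.8. τ = -1/pole → τ₁ = 1, τ₂ = 0.2632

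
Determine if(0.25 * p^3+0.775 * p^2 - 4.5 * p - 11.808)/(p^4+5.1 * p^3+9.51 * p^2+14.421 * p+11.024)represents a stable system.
Denominator: p^4 + 5.1*p^3 + 9.51*p^2 + 14.421*p + 11.024 = (p + 1.3)(p + 3.2)(p^2 + 0.6*p + 2.65). Poles: -0.3 + 1.6j, -0.3 - 1.6j, -1.3, -3.2. All Re(p)<0: Yes (stable)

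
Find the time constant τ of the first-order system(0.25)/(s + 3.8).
First-order system: τ = -1/pole. Pole = -3.8. τ = -1/(-3.8) = 0.2632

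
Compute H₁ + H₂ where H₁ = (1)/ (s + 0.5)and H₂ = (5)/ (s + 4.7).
Parallel: H = H₁ + H₂ = (n₁·d₂ + n₂·d₁)/(d₁·d₂).
n₁·d₂ = s + 4.7. n₂·d₁ = 5*s + 2.5. Sum = 6*s + 7.2. d₁·d₂ = s^2 + 5.2*s + 2.35.
H(s) = (6*s + 7.2)/(s^2 + 5.2*s + 2.35)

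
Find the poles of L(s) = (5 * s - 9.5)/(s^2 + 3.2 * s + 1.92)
Set denominator = 0: s^2 + 3.2*s + 1.92 = (s + 2.4)(s + 0.8) = 0 → Poles: -0.8, -2.4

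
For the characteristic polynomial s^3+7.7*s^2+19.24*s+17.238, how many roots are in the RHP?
s^3 + 7.7*s^2 + 19.24*s + 17.238 = (s + 3.9)(s^2 + 3.8*s + 4.42). Poles: -1.9 + 0.9j, -1.9 - 0.9j, -3.9. RHP poles (Re>0): 0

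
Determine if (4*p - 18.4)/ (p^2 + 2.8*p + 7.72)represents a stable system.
Denominator: p^2 + 2.8*p + 7.72. Poles: -1.4 + 2.4j, -1.4 - 2.4j. All Re(p)<0: Yes (stable)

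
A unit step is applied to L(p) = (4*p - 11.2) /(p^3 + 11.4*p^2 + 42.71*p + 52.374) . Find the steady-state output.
FVT: lim_{t→∞} y(t) = lim_{p→0} p*Y(p) where Y(p) = L(p)/p.
= lim_{p→0} L(p) = L(0) = num(0)/den(0) = -11.2/52.374 = -0.2138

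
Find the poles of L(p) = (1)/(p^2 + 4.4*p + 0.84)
Set denominator = 0: p^2 + 4.4*p + 0.84 = (p + 4.2)(p + 0.2) = 0 → Poles: -0.2, -4.2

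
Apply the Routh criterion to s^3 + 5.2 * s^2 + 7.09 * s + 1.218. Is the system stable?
Routh array:
s^3: [1, 7.09]; s^2: [5.2, 1.218]; s^1: [6.85577]; s^0: [1.218]
First column: [1, 5.2, 6.85577, 1.218]. Sign changes = 0.
Yes, stable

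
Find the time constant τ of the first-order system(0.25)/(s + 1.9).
First-order system: τ = -1/pole. Pole = -1.9. τ = -1/(-1.9) = 0.5263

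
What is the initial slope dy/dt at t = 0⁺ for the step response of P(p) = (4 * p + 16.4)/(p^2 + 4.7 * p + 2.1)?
IVT: y'(0⁺) = lim_{p→∞} p²·Y(p) = lim_{p→∞} p·P(p).
deg(num) = 1, deg(den) = 2, relative degree = 1, so p·P(p) → (leading num)/(leading den) = 4/1 = 4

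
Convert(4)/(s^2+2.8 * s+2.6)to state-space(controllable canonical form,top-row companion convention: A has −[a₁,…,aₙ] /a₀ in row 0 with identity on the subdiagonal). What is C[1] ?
Reachable canonical form: C = numerator coefficients (right-aligned, zero-padded to length n).
num = 4, C = [[0, 4]].
C[1] = 4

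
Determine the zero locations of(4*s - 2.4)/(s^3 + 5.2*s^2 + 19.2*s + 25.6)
Set numerator = 0: 4*s - 2.4 = 0 → Zeros: 0.6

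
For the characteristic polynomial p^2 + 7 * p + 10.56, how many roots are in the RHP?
p^2 + 7*p + 10.56 = (p + 4.8)(p + 2.2). Poles: -2.2, -4.8. RHP poles (Re>0): 0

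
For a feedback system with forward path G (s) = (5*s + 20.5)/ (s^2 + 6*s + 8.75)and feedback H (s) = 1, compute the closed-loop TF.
Closed-loop T = G/(1+GH).
Numerator: G_num * H_den = 5*s + 20.5.
Denominator: G_den * H_den + G_num * H_num = (s^2 + 6*s + 8.75) + (5*s + 20.5) = s^2 + 11*s + 29.25.
T(s) = (5*s + 20.5)/(s^2 + 11*s + 29.25)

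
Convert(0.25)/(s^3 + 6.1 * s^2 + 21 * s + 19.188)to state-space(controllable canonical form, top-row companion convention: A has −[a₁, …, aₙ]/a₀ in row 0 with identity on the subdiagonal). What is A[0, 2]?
Reachable canonical form for den = s^3 + 6.1*s^2 + 21*s + 19.188: top row of A = -[a₁,a₂,...,aₙ]/a₀, ones on the subdiagonal, zeros elsewhere.
A = [[-6.1, -21, -19.188], [1, 0, 0], [0, 1, 0]].
A[0,2] = -19.188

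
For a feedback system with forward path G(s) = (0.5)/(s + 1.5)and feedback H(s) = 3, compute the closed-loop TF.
Closed-loop T = G/(1+GH).
Numerator: G_num * H_den = 0.5.
Denominator: G_den * H_den + G_num * H_num = (s + 1.5) + (1.5) = s + 3.
T(s) = (0.5)/(s + 3)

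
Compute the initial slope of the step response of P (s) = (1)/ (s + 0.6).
IVT: y'(0⁺) = lim_{s→∞} s²·Y(s) = lim_{s→∞} s·P(s).
deg(num) = 0, deg(den) = 1, relative degree = 1, so s·P(s) → (leading num)/(leading den) = 1/1 = 1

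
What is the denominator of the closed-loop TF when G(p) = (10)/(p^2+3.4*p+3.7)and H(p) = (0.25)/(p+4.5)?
Characteristic poly = G_den * H_den + G_num * H_num = (p^3 + 7.9*p^2 + 19*p + 16.65) + (2.5) = p^3 + 7.9*p^2 + 19*p + 19.15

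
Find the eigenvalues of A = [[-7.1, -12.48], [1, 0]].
Eigenvalues solve det(λI - A) = 0.
Characteristic polynomial: λ^2 + 7.1*λ + 12.48 = 0.
Factor: (λ + 3.2)(λ + 3.9) = 0.
Roots: -3.2, -3.9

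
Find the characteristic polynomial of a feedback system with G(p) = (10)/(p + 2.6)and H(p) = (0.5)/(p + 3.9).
Characteristic poly = G_den * H_den + G_num * H_num = (p^2 + 6.5*p + 10.14) + (5) = p^2 + 6.5*p + 15.14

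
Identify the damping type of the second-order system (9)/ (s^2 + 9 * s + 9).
Standard form: ωn²/(s²+2ζωn·s+ωn²) gives ωn=3, ζ=1.5.
Overdamped (ζ = 1.5 > 1)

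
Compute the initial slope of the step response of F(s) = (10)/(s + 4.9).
IVT: y'(0⁺) = lim_{s→∞} s²·Y(s) = lim_{s→∞} s·F(s).
deg(num) = 0, deg(den) = 1, relative degree = 1, so s·F(s) → (leading num)/(leading den) = 10/1 = 10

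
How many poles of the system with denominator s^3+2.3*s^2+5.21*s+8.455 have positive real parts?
s^3 + 2.3*s^2 + 5.21*s + 8.455 = (s + 1.9)(s^2 + 0.4*s + 4.45). Poles: -0.2 + 2.1j, -0.2 - 2.1j, -1.9. RHP poles (Re>0): 0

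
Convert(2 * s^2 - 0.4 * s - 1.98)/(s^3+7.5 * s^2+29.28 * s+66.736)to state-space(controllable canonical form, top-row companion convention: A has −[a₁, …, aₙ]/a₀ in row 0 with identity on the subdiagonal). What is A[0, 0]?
Reachable canonical form for den = s^3 + 7.5*s^2 + 29.28*s + 66.736: top row of A = -[a₁,a₂,...,aₙ]/a₀, ones on the subdiagonal, zeros elsewhere.
A = [[-7.5, -29.28, -66.736], [1, 0, 0], [0, 1, 0]].
A[0,0] = -7.5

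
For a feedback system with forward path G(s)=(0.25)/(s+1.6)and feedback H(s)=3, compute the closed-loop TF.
Closed-loop T = G/(1+GH).
Numerator: G_num * H_den = 0.25.
Denominator: G_den * H_den + G_num * H_num = (s + 1.6) + (0.75) = s + 2.35.
T(s) = (0.25)/(s + 2.35)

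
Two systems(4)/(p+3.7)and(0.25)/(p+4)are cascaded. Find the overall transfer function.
Series: H = H₁ · H₂ = (n₁·n₂)/(d₁·d₂).
Num: n₁·n₂ = 1. Den: d₁·d₂ = p^2 + 7.7*p + 14.8.
H(p) = (1)/(p^2 + 7.7*p + 14.8)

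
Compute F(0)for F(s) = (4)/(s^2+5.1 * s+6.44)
DC gain = F(0) = num(0)/den(0) = 4/6.44 = 0.6211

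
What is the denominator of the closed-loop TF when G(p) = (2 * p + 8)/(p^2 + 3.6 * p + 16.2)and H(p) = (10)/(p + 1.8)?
Characteristic poly = G_den * H_den + G_num * H_num = (p^3 + 5.4*p^2 + 22.68*p + 29.16) + (20*p + 80) = p^3 + 5.4*p^2 + 42.68*p + 109.16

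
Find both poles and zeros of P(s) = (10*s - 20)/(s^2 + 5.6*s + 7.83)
Set denominator = 0: s^2 + 5.6*s + 7.83 = (s + 2.7)(s + 2.9) = 0 → Poles: -2.7, -2.9
Set numerator = 0: 10*s - 20 = 0 → Zeros: 2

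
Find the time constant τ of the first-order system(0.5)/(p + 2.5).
First-order system: τ = -1/pole. Pole = -2.5. τ = -1/(-2.5) = 0.4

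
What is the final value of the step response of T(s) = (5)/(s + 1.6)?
FVT: lim_{t→∞} y(t) = lim_{s→0} s*Y(s) where Y(s) = T(s)/s.
= lim_{s→0} T(s) = T(0) = num(0)/den(0) = 5/1.6 = 3.125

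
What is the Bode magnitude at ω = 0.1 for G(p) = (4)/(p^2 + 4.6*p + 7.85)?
Substitute p = j*0.1: G(j0.1) = 0.508454 - 0.0298327j.
|G(j0.1)| = sqrt(Re² + Im²) = 0.5093.
20*log₁₀(0.5093) = -5.86 dB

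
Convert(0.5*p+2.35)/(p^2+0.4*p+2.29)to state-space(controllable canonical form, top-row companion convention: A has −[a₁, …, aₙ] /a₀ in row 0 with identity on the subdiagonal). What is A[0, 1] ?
Reachable canonical form for den = p^2 + 0.4*p + 2.29: top row of A = -[a₁,a₂,...,aₙ]/a₀, ones on the subdiagonal, zeros elsewhere.
A = [[-0.4, -2.29], [1, 0]].
A[0,1] = -2.29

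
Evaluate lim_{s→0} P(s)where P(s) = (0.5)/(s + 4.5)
DC gain = P(0) = num(0)/den(0) = 0.5/4.5 = 0.1111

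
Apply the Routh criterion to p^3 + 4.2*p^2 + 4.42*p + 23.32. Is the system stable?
Routh array:
p^3: [1, 4.42]; p^2: [4.2, 23.32]; p^1: [-1.13238]; p^0: [23.32]
First column: [1, 4.2, -1.13238, 23.32]. Sign changes = 2.
No, unstable (2 RHP root(s))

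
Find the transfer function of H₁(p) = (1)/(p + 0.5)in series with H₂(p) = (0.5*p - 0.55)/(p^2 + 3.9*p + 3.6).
Series: H = H₁ · H₂ = (n₁·n₂)/(d₁·d₂).
Num: n₁·n₂ = 0.5*p - 0.55. Den: d₁·d₂ = p^3 + 4.4*p^2 + 5.55*p + 1.8.
H(p) = (0.5*p - 0.55)/(p^3 + 4.4*p^2 + 5.55*p + 1.8)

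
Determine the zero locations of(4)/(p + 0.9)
Numerator is a nonzero constant (4) → Zeros: none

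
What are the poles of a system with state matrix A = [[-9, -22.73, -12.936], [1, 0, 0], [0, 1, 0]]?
Eigenvalues solve det(λI - A) = 0.
Characteristic polynomial: λ^3 + 9*λ^2 + 22.73*λ + 12.936 = 0.
Factor: (λ + 0.8)(λ + 3.3)(λ + 4.9) = 0.
Roots: -0.8, -3.3, -4.9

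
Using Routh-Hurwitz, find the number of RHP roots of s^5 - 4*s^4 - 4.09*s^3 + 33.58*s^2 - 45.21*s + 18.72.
Routh array:
s^5: [1, -4.09, -45.21]; s^4: [-4, 33.58, 18.72]; s^3: [4.305, -40.53]; s^2: [-4.07854, 18.72]; s^1: [-20.7706]; s^0: [18.72]
First column: [1, -4, 4.305, -4.07854, -20.7706, 18.72]. Sign changes = RHP roots = 4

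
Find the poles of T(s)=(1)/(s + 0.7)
Set denominator = 0: s + 0.7 = 0 → Poles: -0.7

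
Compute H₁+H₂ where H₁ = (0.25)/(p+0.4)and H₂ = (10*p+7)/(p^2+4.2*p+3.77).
Parallel: H = H₁ + H₂ = (n₁·d₂ + n₂·d₁)/(d₁·d₂).
n₁·d₂ = 0.25*p^2 + 1.05*p + 0.9425. n₂·d₁ = 10*p^2 + 11*p + 2.8. Sum = 10.25*p^2 + 12.05*p + 3.7425. d₁·d₂ = p^3 + 4.6*p^2 + 5.45*p + 1.508.
H(p) = (10.25*p^2 + 12.05*p + 3.7425)/(p^3 + 4.6*p^2 + 5.45*p + 1.508)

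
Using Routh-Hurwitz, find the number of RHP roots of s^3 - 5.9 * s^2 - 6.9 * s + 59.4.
Routh array:
s^3: [1, -6.9]; s^2: [-5.9, 59.4]; s^1: [3.1678]; s^0: [59.4]
First column: [1, -5.9, 3.1678, 59.4]. Sign changes = RHP roots = 2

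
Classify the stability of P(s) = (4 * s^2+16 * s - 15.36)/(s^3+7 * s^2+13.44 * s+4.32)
Denominator: s^3 + 7*s^2 + 13.44*s + 4.32 = (s + 0.4)(s + 3)(s + 3.6). Poles: -0.4, -3, -3.6. Stable (all poles in LHP)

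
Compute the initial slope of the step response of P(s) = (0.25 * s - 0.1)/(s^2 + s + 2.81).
IVT: y'(0⁺) = lim_{s→∞} s²·Y(s) = lim_{s→∞} s·P(s).
deg(num) = 1, deg(den) = 2, relative degree = 1, so s·P(s) → (leading num)/(leading den) = 0.25/1 = 0.25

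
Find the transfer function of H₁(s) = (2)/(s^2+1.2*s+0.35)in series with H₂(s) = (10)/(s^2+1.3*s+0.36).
Series: H = H₁ · H₂ = (n₁·n₂)/(d₁·d₂).
Num: n₁·n₂ = 20. Den: d₁·d₂ = s^4 + 2.5*s^3 + 2.27*s^2 + 0.887*s + 0.126.
H(s) = (20)/(s^4 + 2.5*s^3 + 2.27*s^2 + 0.887*s + 0.126)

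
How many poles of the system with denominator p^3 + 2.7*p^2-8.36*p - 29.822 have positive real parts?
p^3 + 2.7*p^2 - 8.36*p - 29.822 = (p - 3.1)(p^2 + 5.8*p + 9.62). Poles: -2.9 + 1.1j, -2.9 - 1.1j, 3.1. RHP poles (Re>0): 1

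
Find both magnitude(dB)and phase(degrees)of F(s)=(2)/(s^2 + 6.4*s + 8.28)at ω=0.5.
Substitute s = j*0.5: F(j0.5) = 0.214933 - 0.0856521j.
|F| = 20*log₁₀(sqrt(Re²+Im²)) = -12.71 dB.
∠F = atan2(Im, Re) = -21.73°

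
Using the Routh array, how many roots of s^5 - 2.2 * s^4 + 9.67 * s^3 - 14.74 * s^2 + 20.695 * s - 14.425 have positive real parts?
Routh array:
s^5: [1, 9.67, 20.695]; s^4: [-2.2, -14.74, -14.425]; s^3: [2.97, 14.1382]; s^2: [-4.26727, -14.425]; s^1: [4.09846]; s^0: [-14.425]
First column: [1, -2.2, 2.97, -4.26727, 4.09846, -14.425]. Sign changes = RHP roots = 5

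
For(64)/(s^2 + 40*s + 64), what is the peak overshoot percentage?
Standard form: ωn²/(s²+2ζωn·s+ωn²) → ωn = 8, ζ = 2.5.
ζ ≥ 1, so the response is non-oscillatory: peak overshoot = 0%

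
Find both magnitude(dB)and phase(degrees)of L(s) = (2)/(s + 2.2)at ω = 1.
Substitute s = j*1: L(j1) = 0.753425 - 0.342466j.
|L| = 20*log₁₀(sqrt(Re²+Im²)) = -1.64 dB.
∠L = atan2(Im, Re) = -24.44°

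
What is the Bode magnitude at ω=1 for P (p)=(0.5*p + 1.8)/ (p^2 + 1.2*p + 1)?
Substitute p = j*1: P(j1) = 0.416667 - 1.5j.
|P(j1)| = sqrt(Re² + Im²) = 1.557.
20*log₁₀(1.557) = 3.84 dB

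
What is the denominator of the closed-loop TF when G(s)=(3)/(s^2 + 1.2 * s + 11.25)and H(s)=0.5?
Characteristic poly = G_den * H_den + G_num * H_num = (s^2 + 1.2*s + 11.25) + (1.5) = s^2 + 1.2*s + 12.75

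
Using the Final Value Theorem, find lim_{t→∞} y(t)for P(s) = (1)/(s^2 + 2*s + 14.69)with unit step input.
FVT: lim_{t→∞} y(t) = lim_{s→0} s*Y(s) where Y(s) = P(s)/s.
= lim_{s→0} P(s) = P(0) = num(0)/den(0) = 1/14.69 = 0.06807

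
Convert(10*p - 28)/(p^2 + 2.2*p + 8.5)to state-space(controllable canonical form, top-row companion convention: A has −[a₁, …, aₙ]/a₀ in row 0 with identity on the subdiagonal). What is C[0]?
Reachable canonical form: C = numerator coefficients (right-aligned, zero-padded to length n).
num = 10*p - 28, C = [[10, -28]].
C[0] = 10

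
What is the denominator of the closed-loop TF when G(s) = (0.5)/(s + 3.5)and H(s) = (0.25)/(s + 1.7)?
Characteristic poly = G_den * H_den + G_num * H_num = (s^2 + 5.2*s + 5.95) + (0.125) = s^2 + 5.2*s + 6.075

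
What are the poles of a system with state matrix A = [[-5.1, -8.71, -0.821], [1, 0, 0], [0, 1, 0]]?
Eigenvalues solve det(λI - A) = 0.
Characteristic polynomial: λ^3 + 5.1*λ^2 + 8.71*λ + 0.821 = 0.
Factor: (λ + 0.1)(λ^2 + 5*λ + 8.21) = 0.
Roots: -0.1, -2.5 + 1.4j, -2.5 - 1.4j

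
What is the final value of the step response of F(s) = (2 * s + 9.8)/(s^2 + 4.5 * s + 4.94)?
FVT: lim_{t→∞} y(t) = lim_{s→0} s*Y(s) where Y(s) = F(s)/s.
= lim_{s→0} F(s) = F(0) = num(0)/den(0) = 9.8/4.94 = 1.984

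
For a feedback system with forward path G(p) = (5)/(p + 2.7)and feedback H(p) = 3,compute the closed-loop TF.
Closed-loop T = G/(1+GH).
Numerator: G_num * H_den = 5.
Denominator: G_den * H_den + G_num * H_num = (p + 2.7) + (15) = p + 17.7.
T(p) = (5)/(p + 17.7)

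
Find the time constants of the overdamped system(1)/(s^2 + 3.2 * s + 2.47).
Overdamped: real poles at -1.3, -1.9. τ = -1/pole → τ₁ = 0.7692, τ₂ = 0.5263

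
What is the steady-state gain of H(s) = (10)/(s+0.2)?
DC gain = H(0) = num(0)/den(0) = 10/0.2 = 50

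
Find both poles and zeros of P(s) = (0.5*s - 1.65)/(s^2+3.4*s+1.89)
Set denominator = 0: s^2 + 3.4*s + 1.89 = (s + 0.7)(s + 2.7) = 0 → Poles: -0.7, -2.7
Set numerator = 0: 0.5*s - 1.65 = 0 → Zeros: 3.3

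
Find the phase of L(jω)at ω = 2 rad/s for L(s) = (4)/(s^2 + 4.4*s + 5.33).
Substitute s = j*2: L(j2) = 0.0671642 - 0.444395j.
∠L(j2) = atan2(Im, Re) = atan2(-0.444395, 0.0671642) = -81.41°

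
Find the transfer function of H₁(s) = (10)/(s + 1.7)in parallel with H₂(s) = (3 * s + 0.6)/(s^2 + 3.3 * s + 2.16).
Parallel: H = H₁ + H₂ = (n₁·d₂ + n₂·d₁)/(d₁·d₂).
n₁·d₂ = 10*s^2 + 33*s + 21.6. n₂·d₁ = 3*s^2 + 5.7*s + 1.02. Sum = 13*s^2 + 38.7*s + 22.62. d₁·d₂ = s^3 + 5*s^2 + 7.77*s + 3.672.
H(s) = (13*s^2 + 38.7*s + 22.62)/(s^3 + 5*s^2 + 7.77*s + 3.672)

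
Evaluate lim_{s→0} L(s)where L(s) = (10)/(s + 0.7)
DC gain = L(0) = num(0)/den(0) = 10/0.7 = 14.29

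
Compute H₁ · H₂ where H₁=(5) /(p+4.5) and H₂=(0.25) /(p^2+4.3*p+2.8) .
Series: H = H₁ · H₂ = (n₁·n₂)/(d₁·d₂).
Num: n₁·n₂ = 1.25. Den: d₁·d₂ = p^3 + 8.8*p^2 + 22.15*p + 12.6.
H(p) = (1.25)/(p^3 + 8.8*p^2 + 22.15*p + 12.6)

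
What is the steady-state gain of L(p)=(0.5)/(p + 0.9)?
DC gain = L(0) = num(0)/den(0) = 0.5/0.9 = 0.5556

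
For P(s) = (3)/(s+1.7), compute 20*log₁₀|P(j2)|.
Substitute s = j*2: P(j2) = 0.740203 - 0.870827j.
|P(j2)| = sqrt(Re² + Im²) = 1.143.
20*log₁₀(1.143) = 1.16 dB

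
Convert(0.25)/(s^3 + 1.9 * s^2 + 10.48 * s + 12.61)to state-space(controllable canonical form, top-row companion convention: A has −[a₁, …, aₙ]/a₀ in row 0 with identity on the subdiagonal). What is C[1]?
Reachable canonical form: C = numerator coefficients (right-aligned, zero-padded to length n).
num = 0.25, C = [[0, 0, 0.25]].
C[1] = 0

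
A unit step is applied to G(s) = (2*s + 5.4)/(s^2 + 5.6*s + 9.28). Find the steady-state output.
FVT: lim_{t→∞} y(t) = lim_{s→0} s*Y(s) where Y(s) = G(s)/s.
= lim_{s→0} G(s) = G(0) = num(0)/den(0) = 5.4/9.28 = 0.5819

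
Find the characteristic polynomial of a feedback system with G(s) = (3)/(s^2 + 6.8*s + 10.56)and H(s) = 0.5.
Characteristic poly = G_den * H_den + G_num * H_num = (s^2 + 6.8*s + 10.56) + (1.5) = s^2 + 6.8*s + 12.06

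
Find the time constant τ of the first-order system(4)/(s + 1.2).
First-order system: τ = -1/pole. Pole = -1.2. τ = -1/(-1.2) = 0.8333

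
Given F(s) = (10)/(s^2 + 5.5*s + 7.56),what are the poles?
Set denominator = 0: s^2 + 5.5*s + 7.56 = (s + 2.7)(s + 2.8) = 0 → Poles: -2.7, -2.8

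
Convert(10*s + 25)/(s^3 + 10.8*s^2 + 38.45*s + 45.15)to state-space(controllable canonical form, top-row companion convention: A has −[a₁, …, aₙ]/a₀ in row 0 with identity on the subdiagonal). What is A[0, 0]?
Reachable canonical form for den = s^3 + 10.8*s^2 + 38.45*s + 45.15: top row of A = -[a₁,a₂,...,aₙ]/a₀, ones on the subdiagonal, zeros elsewhere.
A = [[-10.8, -38.45, -45.15], [1, 0, 0], [0, 1, 0]].
A[0,0] = -10.8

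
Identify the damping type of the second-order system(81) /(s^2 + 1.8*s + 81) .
Standard form: ωn²/(s²+2ζωn·s+ωn²) gives ωn=9, ζ=0.1.
Underdamped (ζ = 0.1 < 1)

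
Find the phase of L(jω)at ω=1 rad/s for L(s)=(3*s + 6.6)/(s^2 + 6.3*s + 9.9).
Substitute s = j*1: L(j1) = 0.652986 - 0.125147j.
∠L(j1) = atan2(Im, Re) = atan2(-0.125147, 0.652986) = -10.85°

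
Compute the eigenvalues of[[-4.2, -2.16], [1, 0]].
Eigenvalues solve det(λI - A) = 0.
Characteristic polynomial: λ^2 + 4.2*λ + 2.16 = 0.
Factor: (λ + 3.6)(λ + 0.6) = 0.
Roots: -0.6, -3.6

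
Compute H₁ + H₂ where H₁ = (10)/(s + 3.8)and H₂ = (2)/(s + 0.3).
Parallel: H = H₁ + H₂ = (n₁·d₂ + n₂·d₁)/(d₁·d₂).
n₁·d₂ = 10*s + 3. n₂·d₁ = 2*s + 7.6. Sum = 12*s + 10.6. d₁·d₂ = s^2 + 4.1*s + 1.14.
H(s) = (12*s + 10.6)/(s^2 + 4.1*s + 1.14)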